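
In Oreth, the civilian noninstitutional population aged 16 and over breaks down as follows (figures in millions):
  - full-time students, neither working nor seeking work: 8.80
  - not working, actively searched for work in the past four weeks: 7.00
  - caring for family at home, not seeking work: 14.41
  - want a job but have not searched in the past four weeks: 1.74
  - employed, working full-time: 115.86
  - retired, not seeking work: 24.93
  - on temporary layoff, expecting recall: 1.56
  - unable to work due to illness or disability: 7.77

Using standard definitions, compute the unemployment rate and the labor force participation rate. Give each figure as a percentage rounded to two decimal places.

Employed = 115.86 million.
Unemployed = 7.00 + 1.56 = 8.56 million (jobless and actively searching, or on temporary layoff).
Labor force = 115.86 + 8.56 = 124.42 million.
Not in labor force = 8.80 + 14.41 + 1.74 + 24.93 + 7.77 = 57.65 million (those not working and not actively searching are outside the labor force — including those who want a job but have given up searching).
Civilian working-age population = 124.42 + 57.65 = 182.07 million.
Unemployment rate = 8.56 / 124.42 = 6.88%.
Labor force participation rate = 124.42 / 182.07 = 68.34%.

Unemployment rate ≈ 6.88%; labor force participation rate ≈ 68.34%.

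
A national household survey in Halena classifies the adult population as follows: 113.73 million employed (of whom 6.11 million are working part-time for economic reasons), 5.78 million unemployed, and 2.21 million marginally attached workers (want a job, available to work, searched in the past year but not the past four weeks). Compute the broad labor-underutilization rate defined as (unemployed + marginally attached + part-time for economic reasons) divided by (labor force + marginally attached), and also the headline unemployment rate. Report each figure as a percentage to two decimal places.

Broad underutilization rate ≈ 11.58%; headline unemployment rate ≈ 4.84%.

Labor force = 113.73 + 5.78 = 119.51 million.
Numerator = 5.78 + 2.21 + 6.11 = 14.10 million.
Denominator = 119.51 + 2.21 = 121.72 million.
Broad rate = 14.10 / 121.72 = 11.58%.
Headline unemployment rate = 5.78 / 119.51 = 4.84%.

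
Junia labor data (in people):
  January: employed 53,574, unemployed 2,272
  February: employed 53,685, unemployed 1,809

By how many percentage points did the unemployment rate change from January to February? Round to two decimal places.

January: labor force = 53,574 + 2,272 = 55,846; u = 2,272/55,846 = 4.07%.
February: labor force = 53,685 + 1,809 = 55,494; u = 1,809/55,494 = 3.26%.
Change = 3.26% − 4.07% = −0.81 pp.

The unemployment rate changed by −0.81 percentage points.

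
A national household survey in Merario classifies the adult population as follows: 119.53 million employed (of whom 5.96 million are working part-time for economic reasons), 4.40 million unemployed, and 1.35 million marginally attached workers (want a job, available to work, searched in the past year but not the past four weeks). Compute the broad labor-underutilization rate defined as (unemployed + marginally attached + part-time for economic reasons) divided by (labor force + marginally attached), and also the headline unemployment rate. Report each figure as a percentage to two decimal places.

Labor force = 119.53 + 4.40 = 123.93 million.
Numerator = 4.40 + 1.35 + 5.96 = 11.71 million.
Denominator = 123.93 + 1.35 = 125.28 million.
Broad rate = 11.71 / 125.28 = 9.35%.
Headline unemployment rate = 4.40 / 123.93 = 3.55%.

Broad underutilization rate ≈ 9.35%; headline unemployment rate ≈ 3.55%.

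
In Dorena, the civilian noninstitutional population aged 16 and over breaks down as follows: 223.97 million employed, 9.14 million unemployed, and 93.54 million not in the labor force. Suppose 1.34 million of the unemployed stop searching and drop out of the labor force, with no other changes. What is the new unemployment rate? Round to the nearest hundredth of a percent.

New unemployment rate ≈ 3.37%.

Initially, labor force = 223.97 + 9.14 = 233.11 million, so u = 9.14/233.11 = 3.92%.
After the change, unemployed and labor force both fall by 1.34 → E = 223.97, U = 7.80, labor force = 231.77 million.
New unemployment rate = 7.80 / 231.77 = 3.37%.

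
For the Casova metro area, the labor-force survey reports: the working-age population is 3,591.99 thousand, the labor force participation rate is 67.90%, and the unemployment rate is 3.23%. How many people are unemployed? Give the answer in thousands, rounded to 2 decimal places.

Labor force = 0.6790 × 3,591.99 = 2,438.96 thousand.
Unemployed = 0.0323 × 2,438.96 ≈ 78.78 thousand.

About 78.78 thousand are unemployed.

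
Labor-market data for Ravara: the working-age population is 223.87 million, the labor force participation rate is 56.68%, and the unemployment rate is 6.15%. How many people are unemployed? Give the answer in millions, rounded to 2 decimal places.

Labor force = 0.5668 × 223.87 = 126.89 million.
Unemployed = 0.0615 × 126.89 ≈ 7.80 million.

About 7.80 million are unemployed.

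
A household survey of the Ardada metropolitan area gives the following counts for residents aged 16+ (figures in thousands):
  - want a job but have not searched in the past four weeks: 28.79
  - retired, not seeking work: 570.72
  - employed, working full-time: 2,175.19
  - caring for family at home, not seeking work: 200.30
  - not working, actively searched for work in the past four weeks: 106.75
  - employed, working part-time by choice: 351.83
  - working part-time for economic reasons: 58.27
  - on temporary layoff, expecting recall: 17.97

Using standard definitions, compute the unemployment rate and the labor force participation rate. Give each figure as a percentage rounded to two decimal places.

Unemployment rate ≈ 4.60%; labor force participation rate ≈ 77.21%.

Employed = 2,175.19 + 351.83 + 58.27 = 2,585.29 thousand (anyone who worked, including part-time for economic reasons, counts as employed).
Unemployed = 106.75 + 17.97 = 124.72 thousand (jobless and actively searching, or on temporary layoff).
Labor force = 2,585.29 + 124.72 = 2,710.01 thousand.
Not in labor force = 28.79 + 570.72 + 200.30 = 799.81 thousand (those not working and not actively searching are outside the labor force — including those who want a job but have given up searching).
Civilian working-age population = 2,710.01 + 799.81 = 3,509.82 thousand.
Unemployment rate = 124.72 / 2,710.01 = 4.60%.
Labor force participation rate = 2,710.01 / 3,509.82 = 77.21%.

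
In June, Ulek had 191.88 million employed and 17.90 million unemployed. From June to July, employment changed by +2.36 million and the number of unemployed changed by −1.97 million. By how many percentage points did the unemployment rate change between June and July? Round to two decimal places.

June: labor force = 191.88 + 17.90 = 209.78; u = 17.90/209.78 = 8.53%.
July: labor force = 194.24 + 15.93 = 210.17; u = 15.93/210.17 = 7.58%.
Change = 7.58% − 8.53% = −0.95 pp.

The unemployment rate changed by −0.95 percentage points.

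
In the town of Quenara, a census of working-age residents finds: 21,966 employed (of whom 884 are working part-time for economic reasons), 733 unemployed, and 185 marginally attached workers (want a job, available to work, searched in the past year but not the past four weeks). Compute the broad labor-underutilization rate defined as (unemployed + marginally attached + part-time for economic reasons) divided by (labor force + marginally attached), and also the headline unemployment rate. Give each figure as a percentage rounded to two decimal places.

Labor force = 21,966 + 733 = 22,699.
Numerator = 733 + 185 + 884 = 1,802.
Denominator = 22,699 + 185 = 22,884.
Broad rate = 1,802 / 22,884 = 7.87%.
Headline unemployment rate = 733 / 22,699 = 3.23%.

Broad underutilization rate ≈ 7.87%; headline unemployment rate ≈ 3.23%.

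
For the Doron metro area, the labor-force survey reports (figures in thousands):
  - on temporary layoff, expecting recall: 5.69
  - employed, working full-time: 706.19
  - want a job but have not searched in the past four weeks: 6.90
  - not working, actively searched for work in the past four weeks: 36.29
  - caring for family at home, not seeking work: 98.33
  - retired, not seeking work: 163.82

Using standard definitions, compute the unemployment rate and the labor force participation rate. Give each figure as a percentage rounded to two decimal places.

Unemployment rate ≈ 5.61%; labor force participation rate ≈ 73.55%.

Employed = 706.19 thousand.
Unemployed = 5.69 + 36.29 = 41.98 thousand (jobless and actively searching, or on temporary layoff).
Labor force = 706.19 + 41.98 = 748.17 thousand.
Not in labor force = 6.90 + 98.33 + 163.82 = 269.05 thousand (those not working and not actively searching are outside the labor force — including those who want a job but have given up searching).
Civilian working-age population = 748.17 + 269.05 = 1,017.22 thousand.
Unemployment rate = 41.98 / 748.17 = 5.61%.
Labor force participation rate = 748.17 / 1,017.22 = 73.55%.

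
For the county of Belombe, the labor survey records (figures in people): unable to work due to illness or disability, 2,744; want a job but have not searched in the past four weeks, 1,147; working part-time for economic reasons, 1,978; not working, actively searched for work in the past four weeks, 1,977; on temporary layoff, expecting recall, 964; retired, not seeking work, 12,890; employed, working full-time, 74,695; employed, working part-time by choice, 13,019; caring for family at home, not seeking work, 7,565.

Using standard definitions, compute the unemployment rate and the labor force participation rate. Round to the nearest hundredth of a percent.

Unemployment rate ≈ 3.17%; labor force participation rate ≈ 79.19%.

Employed = 1,978 + 74,695 + 13,019 = 89,692 (anyone who worked, including part-time for economic reasons, counts as employed).
Unemployed = 1,977 + 964 = 2,941 (jobless and actively searching, or on temporary layoff).
Labor force = 89,692 + 2,941 = 92,633.
Not in labor force = 2,744 + 1,147 + 12,890 + 7,565 = 24,346 (those not working and not actively searching are outside the labor force — including those who want a job but have given up searching).
Civilian working-age population = 92,633 + 24,346 = 116,979.
Unemployment rate = 2,941 / 92,633 = 3.17%.
Labor force participation rate = 92,633 / 116,979 = 79.19%.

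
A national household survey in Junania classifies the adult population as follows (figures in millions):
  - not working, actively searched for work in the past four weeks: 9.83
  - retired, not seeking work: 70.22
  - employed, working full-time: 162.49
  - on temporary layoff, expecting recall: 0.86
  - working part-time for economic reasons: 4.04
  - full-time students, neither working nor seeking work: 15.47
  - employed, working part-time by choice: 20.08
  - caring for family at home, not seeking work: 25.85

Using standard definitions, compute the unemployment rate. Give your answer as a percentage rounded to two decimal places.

Unemployment rate ≈ 5.42%.

Employed = 162.49 + 4.04 + 20.08 = 186.61 million (anyone who worked, including part-time for economic reasons, counts as employed).
Unemployed = 9.83 + 0.86 = 10.69 million (jobless and actively searching, or on temporary layoff).
Labor force = 186.61 + 10.69 = 197.30 million.
Unemployment rate = 10.69 / 197.30 = 5.42%.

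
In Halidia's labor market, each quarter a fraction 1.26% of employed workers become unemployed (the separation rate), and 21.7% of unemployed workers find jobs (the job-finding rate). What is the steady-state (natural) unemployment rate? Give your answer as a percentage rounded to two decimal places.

At steady state the flows balance: s·E = f·U, so U/(E+U) = s/(s+f).
u* = 1.26 / (1.26 + 21.7) = 1.26 / 22.96 = 5.49%.

Steady-state unemployment rate ≈ 5.49%.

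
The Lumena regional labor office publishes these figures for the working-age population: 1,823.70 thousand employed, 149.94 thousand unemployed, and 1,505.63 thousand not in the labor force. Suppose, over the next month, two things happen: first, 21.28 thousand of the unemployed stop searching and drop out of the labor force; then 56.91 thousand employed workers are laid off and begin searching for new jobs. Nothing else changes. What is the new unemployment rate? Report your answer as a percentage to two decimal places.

New unemployment rate ≈ 9.50%.

Initially, labor force = 1,823.70 + 149.94 = 1,973.64 thousand, so u = 149.94/1,973.64 = 7.60%.
After the first change, unemployed and labor force both fall by 21.28 → E = 1,823.70, U = 128.66, labor force = 1,952.36 thousand.
After the second change, employed falls and unemployed rises by 56.91; labor force unchanged → E = 1,766.79, U = 185.57, labor force = 1,952.36 thousand.
New unemployment rate = 185.57 / 1,952.36 = 9.50%.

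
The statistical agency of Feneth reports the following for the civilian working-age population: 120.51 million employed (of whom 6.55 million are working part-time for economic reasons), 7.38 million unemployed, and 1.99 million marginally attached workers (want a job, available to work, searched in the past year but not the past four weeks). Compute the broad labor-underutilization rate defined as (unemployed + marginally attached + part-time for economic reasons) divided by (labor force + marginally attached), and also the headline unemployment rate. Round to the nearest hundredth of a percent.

Broad underutilization rate ≈ 12.26%; headline unemployment rate ≈ 5.77%.

Labor force = 120.51 + 7.38 = 127.89 million.
Numerator = 7.38 + 1.99 + 6.55 = 15.92 million.
Denominator = 127.89 + 1.99 = 129.88 million.
Broad rate = 15.92 / 129.88 = 12.26%.
Headline unemployment rate = 7.38 / 127.89 = 5.77%.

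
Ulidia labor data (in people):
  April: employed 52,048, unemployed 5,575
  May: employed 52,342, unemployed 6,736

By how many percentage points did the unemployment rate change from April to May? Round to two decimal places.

The unemployment rate changed by +1.73 percentage points.

April: labor force = 52,048 + 5,575 = 57,623; u = 5,575/57,623 = 9.67%.
May: labor force = 52,342 + 6,736 = 59,078; u = 6,736/59,078 = 11.40%.
Change = 11.40% − 9.67% = +1.73 pp.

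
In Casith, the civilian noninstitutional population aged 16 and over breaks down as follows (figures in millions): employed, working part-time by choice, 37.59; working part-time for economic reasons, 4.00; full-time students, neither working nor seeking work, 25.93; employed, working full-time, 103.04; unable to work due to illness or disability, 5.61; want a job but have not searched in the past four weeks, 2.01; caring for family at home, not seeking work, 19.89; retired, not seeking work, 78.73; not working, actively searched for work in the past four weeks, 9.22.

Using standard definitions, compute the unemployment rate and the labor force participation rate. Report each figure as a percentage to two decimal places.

Employed = 37.59 + 4.00 + 103.04 = 144.63 million (anyone who worked, including part-time for economic reasons, counts as employed).
Unemployed = 9.22 million.
Labor force = 144.63 + 9.22 = 153.85 million.
Not in labor force = 25.93 + 5.61 + 2.01 + 19.89 + 78.73 = 132.17 million (those not working and not actively searching are outside the labor force — including those who want a job but have given up searching).
Civilian working-age population = 153.85 + 132.17 = 286.02 million.
Unemployment rate = 9.22 / 153.85 = 5.99%.
Labor force participation rate = 153.85 / 286.02 = 53.79%.

Unemployment rate ≈ 5.99%; labor force participation rate ≈ 53.79%.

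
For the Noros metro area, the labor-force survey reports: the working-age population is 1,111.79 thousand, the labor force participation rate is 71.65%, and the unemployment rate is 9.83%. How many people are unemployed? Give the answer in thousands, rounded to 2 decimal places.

About 78.31 thousand are unemployed.

Labor force = 0.7165 × 1,111.79 = 796.60 thousand.
Unemployed = 0.0983 × 796.60 ≈ 78.31 thousand.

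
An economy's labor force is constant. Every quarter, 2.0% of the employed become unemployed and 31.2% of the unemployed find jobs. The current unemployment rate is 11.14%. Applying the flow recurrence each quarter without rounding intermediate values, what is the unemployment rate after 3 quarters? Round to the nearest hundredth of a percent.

Unemployment rate after three quarters ≈ 7.55%.

With a fixed labor force, u_{t+1} = u_t + s·(1−u_t) − f·u_t = u_t·(1−s−f) + s.
Here 1−s−f = 0.668 and s = 0.020.
u_1 = 0.111400 × 0.668 + 0.020 = 0.094415.
u_2 = 0.094415 × 0.668 + 0.020 = 0.083069.
u_3 = 0.083069 × 0.668 + 0.020 = 0.075490.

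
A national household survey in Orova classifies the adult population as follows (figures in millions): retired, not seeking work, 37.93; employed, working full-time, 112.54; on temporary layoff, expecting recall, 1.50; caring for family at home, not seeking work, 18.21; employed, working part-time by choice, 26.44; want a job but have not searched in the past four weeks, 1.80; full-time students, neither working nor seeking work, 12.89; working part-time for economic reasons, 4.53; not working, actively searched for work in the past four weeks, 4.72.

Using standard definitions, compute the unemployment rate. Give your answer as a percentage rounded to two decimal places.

Unemployment rate ≈ 4.15%.

Employed = 112.54 + 26.44 + 4.53 = 143.51 million (anyone who worked, including part-time for economic reasons, counts as employed).
Unemployed = 1.50 + 4.72 = 6.22 million (jobless and actively searching, or on temporary layoff).
Labor force = 143.51 + 6.22 = 149.73 million.
Unemployment rate = 6.22 / 149.73 = 4.15%.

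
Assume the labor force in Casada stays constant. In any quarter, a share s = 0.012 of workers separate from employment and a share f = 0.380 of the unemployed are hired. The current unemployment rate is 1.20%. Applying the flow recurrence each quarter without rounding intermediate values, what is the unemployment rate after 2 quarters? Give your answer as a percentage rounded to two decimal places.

Unemployment rate after two quarters ≈ 2.37%.

With a fixed labor force, u_{t+1} = u_t + s·(1−u_t) − f·u_t = u_t·(1−s−f) + s.
Here 1−s−f = 0.608 and s = 0.012.
u_1 = 0.012000 × 0.608 + 0.012 = 0.019296.
u_2 = 0.019296 × 0.608 + 0.012 = 0.023732.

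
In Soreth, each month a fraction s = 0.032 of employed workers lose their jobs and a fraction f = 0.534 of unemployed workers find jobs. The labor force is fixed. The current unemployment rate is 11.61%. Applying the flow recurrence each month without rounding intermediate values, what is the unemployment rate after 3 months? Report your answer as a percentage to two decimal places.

With a fixed labor force, u_{t+1} = u_t + s·(1−u_t) − f·u_t = u_t·(1−s−f) + s.
Here 1−s−f = 0.434 and s = 0.032.
u_1 = 0.116100 × 0.434 + 0.032 = 0.082387.
u_2 = 0.082387 × 0.434 + 0.032 = 0.067756.
u_3 = 0.067756 × 0.434 + 0.032 = 0.061406.

Unemployment rate after three months ≈ 6.14%.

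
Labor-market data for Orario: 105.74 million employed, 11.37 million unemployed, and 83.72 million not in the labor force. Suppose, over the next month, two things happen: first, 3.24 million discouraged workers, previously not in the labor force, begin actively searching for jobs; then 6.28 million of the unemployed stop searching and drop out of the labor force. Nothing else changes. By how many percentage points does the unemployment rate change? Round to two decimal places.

Initially, labor force = 105.74 + 11.37 = 117.11 million, so u = 11.37/117.11 = 9.71%.
After the first change, unemployed and labor force both rise by 3.24 → E = 105.74, U = 14.61, labor force = 120.35 million.
After the second change, unemployed and labor force both fall by 6.28 → E = 105.74, U = 8.33, labor force = 114.07 million.
New unemployment rate = 8.33 / 114.07 = 7.30%.
Change = 7.30% − 9.71% = −2.41 percentage points.

The unemployment rate changes by −2.41 percentage points.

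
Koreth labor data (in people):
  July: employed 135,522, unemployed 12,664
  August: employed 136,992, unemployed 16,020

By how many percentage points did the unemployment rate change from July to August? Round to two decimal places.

July: labor force = 135,522 + 12,664 = 148,186; u = 12,664/148,186 = 8.55%.
August: labor force = 136,992 + 16,020 = 153,012; u = 16,020/153,012 = 10.47%.
Change = 10.47% − 8.55% = +1.92 pp.

The unemployment rate changed by +1.92 percentage points.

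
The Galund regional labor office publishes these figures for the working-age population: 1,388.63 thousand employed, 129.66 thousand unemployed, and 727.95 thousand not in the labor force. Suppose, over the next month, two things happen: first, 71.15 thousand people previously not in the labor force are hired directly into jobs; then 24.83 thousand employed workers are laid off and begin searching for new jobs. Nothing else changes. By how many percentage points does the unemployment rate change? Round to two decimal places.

Initially, labor force = 1,388.63 + 129.66 = 1,518.29 thousand, so u = 129.66/1,518.29 = 8.54%.
After the first change, employed and labor force both rise by 71.15; unemployed unchanged → E = 1,459.78, U = 129.66, labor force = 1,589.44 thousand.
After the second change, employed falls and unemployed rises by 24.83; labor force unchanged → E = 1,434.95, U = 154.49, labor force = 1,589.44 thousand.
New unemployment rate = 154.49 / 1,589.44 = 9.72%.
Change = 9.72% − 8.54% = +1.18 percentage points.

The unemployment rate changes by +1.18 percentage points.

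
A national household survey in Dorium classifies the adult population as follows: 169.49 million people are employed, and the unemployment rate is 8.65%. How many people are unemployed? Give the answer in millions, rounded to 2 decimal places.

Let U be the number unemployed. The labor force is E + U, and U/(E+U) = 0.0865.
So U = 0.0865 × 169.49 / (1 − 0.0865) = 14.6609 / 0.9135 ≈ 16.05 million.

About 16.05 million are unemployed.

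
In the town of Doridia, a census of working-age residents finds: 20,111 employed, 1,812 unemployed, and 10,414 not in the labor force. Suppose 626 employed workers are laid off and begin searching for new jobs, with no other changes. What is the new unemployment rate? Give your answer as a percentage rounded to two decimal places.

Initially, labor force = 20,111 + 1,812 = 21,923, so u = 1,812/21,923 = 8.27%.
After the change, employed falls and unemployed rises by 626; labor force unchanged → E = 19,485, U = 2,438, labor force = 21,923.
New unemployment rate = 2,438 / 21,923 = 11.12%.

New unemployment rate ≈ 11.12%.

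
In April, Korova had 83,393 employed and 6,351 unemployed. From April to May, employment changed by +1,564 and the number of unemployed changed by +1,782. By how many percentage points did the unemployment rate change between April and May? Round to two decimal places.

April: labor force = 83,393 + 6,351 = 89,744; u = 6,351/89,744 = 7.08%.
May: labor force = 84,957 + 8,133 = 93,090; u = 8,133/93,090 = 8.74%.
Change = 8.74% − 7.08% = +1.66 pp.

The unemployment rate changed by +1.66 percentage points.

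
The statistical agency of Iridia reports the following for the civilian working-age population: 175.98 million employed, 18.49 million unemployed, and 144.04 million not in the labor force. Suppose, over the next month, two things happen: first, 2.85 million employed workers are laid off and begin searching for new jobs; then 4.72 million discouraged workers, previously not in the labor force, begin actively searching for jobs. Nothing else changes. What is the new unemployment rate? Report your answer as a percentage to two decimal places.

Initially, labor force = 175.98 + 18.49 = 194.47 million, so u = 18.49/194.47 = 9.51%.
After the first change, employed falls and unemployed rises by 2.85; labor force unchanged → E = 173.13, U = 21.34, labor force = 194.47 million.
After the second change, unemployed and labor force both rise by 4.72 → E = 173.13, U = 26.06, labor force = 199.19 million.
New unemployment rate = 26.06 / 199.19 = 13.08%.

New unemployment rate ≈ 13.08%.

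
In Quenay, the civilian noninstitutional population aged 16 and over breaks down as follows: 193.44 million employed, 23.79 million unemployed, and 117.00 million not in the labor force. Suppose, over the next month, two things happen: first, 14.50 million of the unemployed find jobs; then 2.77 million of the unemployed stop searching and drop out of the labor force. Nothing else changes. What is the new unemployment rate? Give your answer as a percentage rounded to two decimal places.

New unemployment rate ≈ 3.04%.

Initially, labor force = 193.44 + 23.79 = 217.23 million, so u = 23.79/217.23 = 10.95%.
After the first change, unemployed falls and employed rises by 14.50; labor force unchanged → E = 207.94, U = 9.29, labor force = 217.23 million.
After the second change, unemployed and labor force both fall by 2.77 → E = 207.94, U = 6.52, labor force = 214.46 million.
New unemployment rate = 6.52 / 214.46 = 3.04%.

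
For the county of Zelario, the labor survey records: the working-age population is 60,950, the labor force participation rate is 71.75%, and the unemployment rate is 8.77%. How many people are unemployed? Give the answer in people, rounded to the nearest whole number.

About 3,835 are unemployed.

Labor force = 0.7175 × 60,950 = 43,732.
Unemployed = 0.0877 × 43,732 ≈ 3,835.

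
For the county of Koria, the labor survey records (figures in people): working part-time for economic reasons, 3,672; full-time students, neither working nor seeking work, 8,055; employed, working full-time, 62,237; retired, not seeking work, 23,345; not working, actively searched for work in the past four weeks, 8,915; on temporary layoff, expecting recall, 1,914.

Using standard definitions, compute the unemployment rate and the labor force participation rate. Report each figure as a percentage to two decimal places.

Unemployment rate ≈ 14.11%; labor force participation rate ≈ 70.96%.

Employed = 3,672 + 62,237 = 65,909 (anyone who worked, including part-time for economic reasons, counts as employed).
Unemployed = 8,915 + 1,914 = 10,829 (jobless and actively searching, or on temporary layoff).
Labor force = 65,909 + 10,829 = 76,738.
Not in labor force = 8,055 + 23,345 = 31,400 (those not working and not actively searching are outside the labor force).
Civilian working-age population = 76,738 + 31,400 = 108,138.
Unemployment rate = 10,829 / 76,738 = 14.11%.
Labor force participation rate = 76,738 / 108,138 = 70.96%.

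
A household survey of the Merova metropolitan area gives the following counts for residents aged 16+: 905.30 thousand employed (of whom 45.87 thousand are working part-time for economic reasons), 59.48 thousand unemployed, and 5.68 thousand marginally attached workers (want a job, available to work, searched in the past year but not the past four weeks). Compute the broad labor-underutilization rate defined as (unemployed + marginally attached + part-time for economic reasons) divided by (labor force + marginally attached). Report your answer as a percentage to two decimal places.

Labor force = 905.30 + 59.48 = 964.78 thousand.
Numerator = 59.48 + 5.68 + 45.87 = 111.03 thousand.
Denominator = 964.78 + 5.68 = 970.46 thousand.
Broad rate = 111.03 / 970.46 = 11.44%.

Broad underutilization rate ≈ 11.44%.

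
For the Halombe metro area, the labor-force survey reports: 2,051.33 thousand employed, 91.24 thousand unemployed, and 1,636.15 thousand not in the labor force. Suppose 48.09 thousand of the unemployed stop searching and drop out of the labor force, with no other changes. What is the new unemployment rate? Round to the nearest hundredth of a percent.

New unemployment rate ≈ 2.06%.

Initially, labor force = 2,051.33 + 91.24 = 2,142.57 thousand, so u = 91.24/2,142.57 = 4.26%.
After the change, unemployed and labor force both fall by 48.09 → E = 2,051.33, U = 43.15, labor force = 2,094.48 thousand.
New unemployment rate = 43.15 / 2,094.48 = 2.06%.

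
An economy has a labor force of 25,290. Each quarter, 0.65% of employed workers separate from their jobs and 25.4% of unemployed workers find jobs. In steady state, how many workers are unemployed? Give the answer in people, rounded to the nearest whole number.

Steady-state unemployment rate u* = s/(s+f) = 0.65/(0.65+25.4) = 0.024952.
Unemployed = u* × labor force = 0.024952 × 25,290 ≈ 631.

About 631 are unemployed in steady state.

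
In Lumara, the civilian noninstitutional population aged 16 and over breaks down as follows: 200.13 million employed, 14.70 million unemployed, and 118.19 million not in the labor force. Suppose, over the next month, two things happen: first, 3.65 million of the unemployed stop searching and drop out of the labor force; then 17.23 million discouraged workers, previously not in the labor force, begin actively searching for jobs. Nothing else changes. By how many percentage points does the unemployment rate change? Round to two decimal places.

Initially, labor force = 200.13 + 14.70 = 214.83 million, so u = 14.70/214.83 = 6.84%.
After the first change, unemployed and labor force both fall by 3.65 → E = 200.13, U = 11.05, labor force = 211.18 million.
After the second change, unemployed and labor force both rise by 17.23 → E = 200.13, U = 28.28, labor force = 228.41 million.
New unemployment rate = 28.28 / 228.41 = 12.38%.
Change = 12.38% − 6.84% = +5.54 percentage points.

The unemployment rate changes by +5.54 percentage points.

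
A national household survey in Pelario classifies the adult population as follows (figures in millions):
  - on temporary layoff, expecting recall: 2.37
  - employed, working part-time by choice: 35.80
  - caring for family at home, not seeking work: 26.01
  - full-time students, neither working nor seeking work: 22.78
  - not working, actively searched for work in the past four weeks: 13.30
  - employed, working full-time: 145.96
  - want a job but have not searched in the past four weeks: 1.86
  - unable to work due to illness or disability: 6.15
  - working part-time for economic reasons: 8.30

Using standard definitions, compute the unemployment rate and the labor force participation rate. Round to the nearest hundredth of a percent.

Unemployment rate ≈ 7.62%; labor force participation rate ≈ 78.36%.

Employed = 35.80 + 145.96 + 8.30 = 190.06 million (anyone who worked, including part-time for economic reasons, counts as employed).
Unemployed = 2.37 + 13.30 = 15.67 million (jobless and actively searching, or on temporary layoff).
Labor force = 190.06 + 15.67 = 205.73 million.
Not in labor force = 26.01 + 22.78 + 1.86 + 6.15 = 56.80 million (those not working and not actively searching are outside the labor force — including those who want a job but have given up searching).
Civilian working-age population = 205.73 + 56.80 = 262.53 million.
Unemployment rate = 15.67 / 205.73 = 7.62%.
Labor force participation rate = 205.73 / 262.53 = 78.36%.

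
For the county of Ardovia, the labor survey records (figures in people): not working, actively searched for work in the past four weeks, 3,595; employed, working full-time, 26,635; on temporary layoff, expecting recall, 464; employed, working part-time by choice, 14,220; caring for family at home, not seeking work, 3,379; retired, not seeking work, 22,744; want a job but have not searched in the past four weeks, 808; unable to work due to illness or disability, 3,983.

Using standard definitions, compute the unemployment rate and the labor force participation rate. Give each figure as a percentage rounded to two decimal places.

Unemployment rate ≈ 9.04%; labor force participation rate ≈ 59.23%.

Employed = 26,635 + 14,220 = 40,855.
Unemployed = 3,595 + 464 = 4,059 (jobless and actively searching, or on temporary layoff).
Labor force = 40,855 + 4,059 = 44,914.
Not in labor force = 3,379 + 22,744 + 808 + 3,983 = 30,914 (those not working and not actively searching are outside the labor force — including those who want a job but have given up searching).
Civilian working-age population = 44,914 + 30,914 = 75,828.
Unemployment rate = 4,059 / 44,914 = 9.04%.
Labor force participation rate = 44,914 / 75,828 = 59.23%.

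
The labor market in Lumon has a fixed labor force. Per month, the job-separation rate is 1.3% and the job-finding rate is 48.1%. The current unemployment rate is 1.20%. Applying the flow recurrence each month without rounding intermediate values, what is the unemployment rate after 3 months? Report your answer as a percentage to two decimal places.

With a fixed labor force, u_{t+1} = u_t + s·(1−u_t) − f·u_t = u_t·(1−s−f) + s.
Here 1−s−f = 0.506 and s = 0.013.
u_1 = 0.012000 × 0.506 + 0.013 = 0.019072.
u_2 = 0.019072 × 0.506 + 0.013 = 0.022650.
u_3 = 0.022650 × 0.506 + 0.013 = 0.024461.

Unemployment rate after three months ≈ 2.45%.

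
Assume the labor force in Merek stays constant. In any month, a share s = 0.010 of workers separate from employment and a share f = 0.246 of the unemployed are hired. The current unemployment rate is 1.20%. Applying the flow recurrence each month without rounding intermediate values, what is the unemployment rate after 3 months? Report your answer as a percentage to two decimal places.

With a fixed labor force, u_{t+1} = u_t + s·(1−u_t) − f·u_t = u_t·(1−s−f) + s.
Here 1−s−f = 0.744 and s = 0.010.
u_1 = 0.012000 × 0.744 + 0.010 = 0.018928.
u_2 = 0.018928 × 0.744 + 0.010 = 0.024082.
u_3 = 0.024082 × 0.744 + 0.010 = 0.027917.

Unemployment rate after three months ≈ 2.79%.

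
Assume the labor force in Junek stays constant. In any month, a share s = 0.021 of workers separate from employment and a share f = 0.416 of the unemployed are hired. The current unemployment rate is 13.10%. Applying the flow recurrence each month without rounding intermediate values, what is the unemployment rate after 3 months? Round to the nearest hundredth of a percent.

Unemployment rate after three months ≈ 6.29%.

With a fixed labor force, u_{t+1} = u_t + s·(1−u_t) − f·u_t = u_t·(1−s−f) + s.
Here 1−s−f = 0.563 and s = 0.021.
u_1 = 0.131000 × 0.563 + 0.021 = 0.094753.
u_2 = 0.094753 × 0.563 + 0.021 = 0.074346.
u_3 = 0.074346 × 0.563 + 0.021 = 0.062857.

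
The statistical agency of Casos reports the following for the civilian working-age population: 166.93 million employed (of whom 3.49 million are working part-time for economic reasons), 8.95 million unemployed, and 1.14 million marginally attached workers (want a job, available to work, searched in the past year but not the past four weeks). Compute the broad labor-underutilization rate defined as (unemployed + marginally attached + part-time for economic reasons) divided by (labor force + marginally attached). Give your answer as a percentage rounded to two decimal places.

Broad underutilization rate ≈ 7.67%.

Labor force = 166.93 + 8.95 = 175.88 million.
Numerator = 8.95 + 1.14 + 3.49 = 13.58 million.
Denominator = 175.88 + 1.14 = 177.02 million.
Broad rate = 13.58 / 177.02 = 7.67%.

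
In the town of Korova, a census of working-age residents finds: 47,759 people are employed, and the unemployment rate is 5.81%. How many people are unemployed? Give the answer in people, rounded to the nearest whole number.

About 2,946 are unemployed.

Let U be the number unemployed. The labor force is E + U, and U/(E+U) = 0.0581.
So U = 0.0581 × 47,759 / (1 − 0.0581) = 2774.80 / 0.9419 ≈ 2,946.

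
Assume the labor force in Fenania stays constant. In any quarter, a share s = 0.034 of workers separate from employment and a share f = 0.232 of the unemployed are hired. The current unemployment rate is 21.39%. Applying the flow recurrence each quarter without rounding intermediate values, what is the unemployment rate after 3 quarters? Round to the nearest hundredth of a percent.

Unemployment rate after three quarters ≈ 16.19%.

With a fixed labor force, u_{t+1} = u_t + s·(1−u_t) − f·u_t = u_t·(1−s−f) + s.
Here 1−s−f = 0.734 and s = 0.034.
u_1 = 0.213900 × 0.734 + 0.034 = 0.191003.
u_2 = 0.191003 × 0.734 + 0.034 = 0.174196.
u_3 = 0.174196 × 0.734 + 0.034 = 0.161860.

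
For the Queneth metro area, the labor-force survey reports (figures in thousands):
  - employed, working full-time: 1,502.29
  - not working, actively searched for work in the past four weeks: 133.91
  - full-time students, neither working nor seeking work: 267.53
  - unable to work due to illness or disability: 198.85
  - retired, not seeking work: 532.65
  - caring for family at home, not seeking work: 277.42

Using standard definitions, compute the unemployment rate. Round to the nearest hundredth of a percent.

Unemployment rate ≈ 8.18%.

Employed = 1,502.29 thousand.
Unemployed = 133.91 thousand.
Labor force = 1,502.29 + 133.91 = 1,636.20 thousand.
Unemployment rate = 133.91 / 1,636.20 = 8.18%.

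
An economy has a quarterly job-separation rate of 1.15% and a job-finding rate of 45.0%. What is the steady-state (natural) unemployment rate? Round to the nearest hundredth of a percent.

Steady-state unemployment rate ≈ 2.49%.

At steady state the flows balance: s·E = f·U, so U/(E+U) = s/(s+f).
u* = 1.15 / (1.15 + 45.0) = 1.15 / 46.15 = 2.49%.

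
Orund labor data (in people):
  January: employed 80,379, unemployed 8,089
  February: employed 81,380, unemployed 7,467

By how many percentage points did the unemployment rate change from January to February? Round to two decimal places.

The unemployment rate changed by −0.74 percentage points.

January: labor force = 80,379 + 8,089 = 88,468; u = 8,089/88,468 = 9.14%.
February: labor force = 81,380 + 7,467 = 88,847; u = 7,467/88,847 = 8.40%.
Change = 8.40% − 9.14% = −0.74 pp.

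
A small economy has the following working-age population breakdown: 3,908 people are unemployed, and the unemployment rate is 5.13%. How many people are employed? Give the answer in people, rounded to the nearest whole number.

Labor force = U / u = 3,908 / 0.0513 ≈ 76,179.
Employed = labor force − unemployed = 76,179 − 3,908 = 72,271.

About 72,271 are employed.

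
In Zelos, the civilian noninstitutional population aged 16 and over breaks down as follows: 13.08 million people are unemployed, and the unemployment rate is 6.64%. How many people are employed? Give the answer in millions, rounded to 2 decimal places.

About 183.91 million are employed.

Labor force = U / u = 13.08 / 0.0664 ≈ 196.99 million.
Employed = labor force − unemployed = 196.99 − 13.08 = 183.91 million.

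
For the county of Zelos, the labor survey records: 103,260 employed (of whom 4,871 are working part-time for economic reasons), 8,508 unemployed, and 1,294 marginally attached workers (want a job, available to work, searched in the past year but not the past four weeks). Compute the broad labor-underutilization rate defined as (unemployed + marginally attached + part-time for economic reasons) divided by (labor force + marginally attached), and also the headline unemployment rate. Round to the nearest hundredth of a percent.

Labor force = 103,260 + 8,508 = 111,768.
Numerator = 8,508 + 1,294 + 4,871 = 14,673.
Denominator = 111,768 + 1,294 = 113,062.
Broad rate = 14,673 / 113,062 = 12.98%.
Headline unemployment rate = 8,508 / 111,768 = 7.61%.

Broad underutilization rate ≈ 12.98%; headline unemployment rate ≈ 7.61%.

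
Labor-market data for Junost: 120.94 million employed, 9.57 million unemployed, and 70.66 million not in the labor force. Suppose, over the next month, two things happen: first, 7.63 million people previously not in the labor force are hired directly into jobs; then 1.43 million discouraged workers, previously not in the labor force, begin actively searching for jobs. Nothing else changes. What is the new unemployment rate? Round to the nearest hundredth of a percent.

New unemployment rate ≈ 7.88%.

Initially, labor force = 120.94 + 9.57 = 130.51 million, so u = 9.57/130.51 = 7.33%.
After the first change, employed and labor force both rise by 7.63; unemployed unchanged → E = 128.57, U = 9.57, labor force = 138.14 million.
After the second change, unemployed and labor force both rise by 1.43 → E = 128.57, U = 11.00, labor force = 139.57 million.
New unemployment rate = 11.00 / 139.57 = 7.88%.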